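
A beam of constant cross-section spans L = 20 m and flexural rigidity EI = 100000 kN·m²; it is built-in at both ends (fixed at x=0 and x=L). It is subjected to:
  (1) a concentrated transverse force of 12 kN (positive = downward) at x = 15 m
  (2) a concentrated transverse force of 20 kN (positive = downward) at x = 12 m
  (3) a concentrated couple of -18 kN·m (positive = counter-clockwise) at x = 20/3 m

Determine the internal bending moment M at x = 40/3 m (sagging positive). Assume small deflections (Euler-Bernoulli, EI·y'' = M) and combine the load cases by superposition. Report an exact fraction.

M(40/3) = 891/20 kN·m

Load 1 — point force P=12 kN at a=15 m (b=L-a=5):
  M_1 = Pb²(3a+b)x/L³ - Pab²/L²  [x≤a] = 12·5²·(3·15+5)·(40/3)/20³ - 12·15·5²/20² = 55/4 kN·m
Load 2 — point force P=20 kN at a=12 m (b=L-a=8):
  M_2 = Pa²(a+3b)(L-x)/L³ - Pa²b/L²  [x>a] = 20·12²·(12+3·8)·(20-(40/3))/20³ - 20·12²·8/20² = 144/5 kN·m
Load 3 — applied couple M₀=-18 kN·m at a=20/3 m (b=L-a=40/3):
  M_3 = R_Ax - M_A - M₀  [x>a] with R_A=-6/5, M_A=0 = (-6/5)·(40/3) - 0 - (-18) = 2 kN·m
Superposition: M = Σ M_i = 891/20 kN·m ≈ 44.550000 kN·m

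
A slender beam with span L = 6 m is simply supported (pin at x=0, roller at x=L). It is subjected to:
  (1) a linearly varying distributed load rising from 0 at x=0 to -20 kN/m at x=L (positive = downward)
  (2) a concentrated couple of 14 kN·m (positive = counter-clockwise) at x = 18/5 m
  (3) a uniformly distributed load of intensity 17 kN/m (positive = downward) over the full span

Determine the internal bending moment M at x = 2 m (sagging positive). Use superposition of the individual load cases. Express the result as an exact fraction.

Load 1 — triangular load w₀=-20 kN/m (0→w₀ over full span):
  M_1 = w₀Lx/6 - w₀x³/(6L) = (-20)·6·2/6 - (-20)·2³/(6·6) = -320/9 kN·m
Load 2 — applied couple M₀=14 kN·m at a=18/5 m (b=L-a=12/5):
  M_2 = M₀x/L  [x≤a] = 14·2/6 = 14/3 kN·m
Load 3 — uniform load w=17 kN/m over full span:
  M_3 = wx(L-x)/2 = 17·2·(6-2)/2 = 68 kN·m
Superposition: M = Σ M_i = 334/9 kN·m ≈ 37.111111 kN·m

M(2) = 334/9 kN·m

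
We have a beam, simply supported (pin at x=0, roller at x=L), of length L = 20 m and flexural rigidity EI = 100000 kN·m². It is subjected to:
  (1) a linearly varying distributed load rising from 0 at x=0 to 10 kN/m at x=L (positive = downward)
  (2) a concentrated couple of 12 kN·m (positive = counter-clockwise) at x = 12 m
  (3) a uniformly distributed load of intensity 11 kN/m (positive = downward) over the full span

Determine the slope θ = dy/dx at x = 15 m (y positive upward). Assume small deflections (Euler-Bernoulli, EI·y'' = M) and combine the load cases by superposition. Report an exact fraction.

Load 1 — triangular load w₀=10 kN/m (0→w₀ over full span):
  θ_1 = -w₀(7L⁴-30L²x²+15x⁴)/(360LEI) = -10·(7·20⁴-30·20²·15²+15·15⁴)/(360·20·100000) = 1313/115200 rad
Load 2 — applied couple M₀=12 kN·m at a=12 m (b=L-a=8):
  θ_2 = (M₀x²/(2L)-M₀(x-a)+C₁)/EI  [x>a] with C₁=M₀(3b²-L²)/(6L)=-104/5 = (12·15²/(2·20)-12·(15-12)+(-104/5))/100000 = 107/1000000 rad
Load 3 — uniform load w=11 kN/m over full span:
  θ_3 = -w(L³-6Lx²+4x³)/(24EI) = -11·(20³-6·20·15²+4·15³)/(24·100000) = 121/4800 rad
Superposition: θ = Σ θ_i = 2643329/72000000 rad ≈ 0.036713 rad

θ(15) = 2643329/72000000 rad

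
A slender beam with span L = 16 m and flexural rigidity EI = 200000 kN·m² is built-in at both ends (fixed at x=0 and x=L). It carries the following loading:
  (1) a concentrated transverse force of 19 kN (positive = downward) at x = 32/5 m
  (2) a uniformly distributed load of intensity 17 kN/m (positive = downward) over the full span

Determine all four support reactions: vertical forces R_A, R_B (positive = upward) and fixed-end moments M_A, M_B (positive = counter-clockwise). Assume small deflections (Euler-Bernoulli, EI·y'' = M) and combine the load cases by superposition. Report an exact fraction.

Load 1 — point force P=19 kN at a=32/5 m (b=L-a=48/5):
  R_A = Pb²(3a+b)/L³ = 19·(48/5)²·(3·(32/5)+(48/5))/16³ = 1539/125 kN
  M_A = Pab²/L² = 19·(32/5)·(48/5)²/16² = 5472/125 kN·m
  R_B = Pa²(a+3b)/L³ = 19·(32/5)²·((32/5)+3·(48/5))/16³ = 836/125 kN
  M_B = -Pa²b/L² = -19·(32/5)²·(48/5)/16² = -3648/125 kN·m
Load 2 — uniform load w=17 kN/m over full span:
  R_A = wL/2 = 17·16/2 = 136 kN
  M_A = wL²/12 = 17·16²/12 = 1088/3 kN·m
  R_B = wL/2 = 17·16/2 = 136 kN
  M_B = -wL²/12 = -17·16²/12 = -1088/3 kN·m
Superposition: R_A = 18539/125 kN, M_A = 152416/375 kN·m, R_B = 17836/125 kN, M_B = -146944/375 kN·m

R_A = 18539/125 kN, M_A = 152416/375 kN·m, R_B = 17836/125 kN, M_B = -146944/375 kN·m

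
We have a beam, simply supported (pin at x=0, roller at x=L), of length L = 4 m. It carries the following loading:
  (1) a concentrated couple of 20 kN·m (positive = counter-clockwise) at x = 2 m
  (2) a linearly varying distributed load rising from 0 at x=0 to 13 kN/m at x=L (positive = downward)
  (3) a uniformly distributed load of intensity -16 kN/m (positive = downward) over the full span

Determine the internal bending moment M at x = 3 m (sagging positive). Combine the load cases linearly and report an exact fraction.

M(3) = -141/8 kN·m

Load 1 — applied couple M₀=20 kN·m at a=2 m (b=L-a=2):
  M_1 = M₀x/L - M₀  [x>a] = 20·3/4 - 20 = -5 kN·m
Load 2 — triangular load w₀=13 kN/m (0→w₀ over full span):
  M_2 = w₀Lx/6 - w₀x³/(6L) = 13·4·3/6 - 13·3³/(6·4) = 91/8 kN·m
Load 3 — uniform load w=-16 kN/m over full span:
  M_3 = wx(L-x)/2 = (-16)·3·(4-3)/2 = -24 kN·m
Superposition: M = Σ M_i = -141/8 kN·m ≈ -17.625000 kN·m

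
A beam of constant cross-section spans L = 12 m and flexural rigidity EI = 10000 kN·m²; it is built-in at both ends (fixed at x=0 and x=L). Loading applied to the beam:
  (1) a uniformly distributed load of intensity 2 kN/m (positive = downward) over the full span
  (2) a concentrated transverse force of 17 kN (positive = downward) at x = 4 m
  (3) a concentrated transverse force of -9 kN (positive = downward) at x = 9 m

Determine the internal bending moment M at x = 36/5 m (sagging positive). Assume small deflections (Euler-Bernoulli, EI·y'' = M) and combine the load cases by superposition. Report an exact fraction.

M(36/5) = 41551/3600 kN·m

Load 1 — uniform load w=2 kN/m over full span:
  M_1 = wLx/2 - wL²/12 - wx²/2 = 2·12·(36/5)/2 - 2·12²/12 - 2·(36/5)²/2 = 264/25 kN·m
Load 2 — point force P=17 kN at a=4 m (b=L-a=8):
  M_2 = Pa²(a+3b)(L-x)/L³ - Pa²b/L²  [x>a] = 17·4²·(4+3·8)·(12-(36/5))/12³ - 17·4²·8/12² = 272/45 kN·m
Load 3 — point force P=-9 kN at a=9 m (b=L-a=3):
  M_3 = Pb²(3a+b)x/L³ - Pab²/L²  [x≤a] = (-9)·3²·(3·9+3)·(36/5)/12³ - (-9)·9·3²/12² = -81/16 kN·m
Superposition: M = Σ M_i = 41551/3600 kN·m ≈ 11.541944 kN·m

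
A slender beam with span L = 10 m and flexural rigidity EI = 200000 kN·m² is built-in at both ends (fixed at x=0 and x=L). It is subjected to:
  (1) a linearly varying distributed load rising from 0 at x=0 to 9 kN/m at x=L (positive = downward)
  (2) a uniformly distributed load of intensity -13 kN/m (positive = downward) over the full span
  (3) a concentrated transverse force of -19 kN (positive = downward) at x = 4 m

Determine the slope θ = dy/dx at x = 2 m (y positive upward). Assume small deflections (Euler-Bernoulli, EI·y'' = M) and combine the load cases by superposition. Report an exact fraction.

θ(2) = 6281/12500000 rad

Load 1 — triangular load w₀=9 kN/m (0→w₀ over full span):
  θ_1 = -w₀(2x(L-x)(L-2x)(x+2L)+x²(L-x)²)/(120LEI) = -9·(2·2·(10-2)·(10-2·2)·(2+2·10)+2²·(10-2)²)/(120·10·200000) = -21/125000 rad
Load 2 — uniform load w=-13 kN/m over full span:
  θ_2 = -wx(L-x)(L-2x)/(12EI) = -(-13)·2·(10-2)·(10-2·2)/(12·200000) = 13/25000 rad
Load 3 — point force P=-19 kN at a=4 m (b=L-a=6):
  θ_3 = -Pb²x(2aL-(3a+b)x)/(2L³EI)  [x≤a] = -(-19)·6²·2·(2·4·10-(3·4+6)·2)/(2·10³·200000) = 1881/12500000 rad
Superposition: θ = Σ θ_i = 6281/12500000 rad ≈ 0.000502 rad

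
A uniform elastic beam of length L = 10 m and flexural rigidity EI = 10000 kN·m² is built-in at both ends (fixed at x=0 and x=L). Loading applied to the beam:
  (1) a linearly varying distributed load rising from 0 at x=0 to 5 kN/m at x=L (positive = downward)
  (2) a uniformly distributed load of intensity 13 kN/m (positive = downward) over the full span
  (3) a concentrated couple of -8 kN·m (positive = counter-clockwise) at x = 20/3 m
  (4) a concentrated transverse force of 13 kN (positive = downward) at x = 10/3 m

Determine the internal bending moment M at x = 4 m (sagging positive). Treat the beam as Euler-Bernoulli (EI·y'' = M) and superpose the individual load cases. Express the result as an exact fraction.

Load 1 — triangular load w₀=5 kN/m (0→w₀ over full span):
  M_1 = 3w₀Lx/20 - w₀L²/30 - w₀x³/(6L) = 3·5·10·4/20 - 5·10²/30 - 5·4³/(6·10) = 8 kN·m
Load 2 — uniform load w=13 kN/m over full span:
  M_2 = wLx/2 - wL²/12 - wx²/2 = 13·10·4/2 - 13·10²/12 - 13·4²/2 = 143/3 kN·m
Load 3 — applied couple M₀=-8 kN·m at a=20/3 m (b=L-a=10/3):
  M_3 = R_Ax - M_A  [x≤a] with R_A=-16/15, M_A=-8/3 = (-16/15)·4 - (-8/3) = -8/5 kN·m
Load 4 — point force P=13 kN at a=10/3 m (b=L-a=20/3):
  M_4 = Pa²(a+3b)(L-x)/L³ - Pa²b/L²  [x>a] = 13·(10/3)²·((10/3)+3·(20/3))·(10-4)/10³ - 13·(10/3)²·(20/3)/10² = 286/27 kN·m
Superposition: M = Σ M_i = 8729/135 kN·m ≈ 64.659259 kN·m

M(4) = 8729/135 kN·m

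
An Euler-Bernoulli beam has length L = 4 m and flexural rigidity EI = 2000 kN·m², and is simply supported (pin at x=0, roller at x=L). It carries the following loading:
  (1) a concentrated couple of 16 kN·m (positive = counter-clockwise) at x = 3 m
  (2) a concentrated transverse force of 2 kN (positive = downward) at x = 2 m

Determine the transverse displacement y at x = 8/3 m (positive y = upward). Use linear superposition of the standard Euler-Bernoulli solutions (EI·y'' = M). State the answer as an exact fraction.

Load 1 — applied couple M₀=16 kN·m at a=3 m (b=L-a=1):
  y_1 = (M₀x³/(6L)+C₁x)/EI  [x≤a] with C₁=M₀(3b²-L²)/(6L)=-26/3 = (16·(8/3)³/(6·4)+(-26/3)·(8/3))/2000 = -53/10125 m
Load 2 — point force P=2 kN at a=2 m (b=L-a=2):
  y_2 = -Pa(L-x)(2Lx-a²-x²)/(6LEI)  [x>a] = -2·2·(4-(8/3))·(2·4·(8/3)-2²-(8/3)²)/(6·4·2000) = -23/20250 m
Superposition: y = Σ y_i = -43/6750 m ≈ -0.006370 m

y(8/3) = -43/6750 m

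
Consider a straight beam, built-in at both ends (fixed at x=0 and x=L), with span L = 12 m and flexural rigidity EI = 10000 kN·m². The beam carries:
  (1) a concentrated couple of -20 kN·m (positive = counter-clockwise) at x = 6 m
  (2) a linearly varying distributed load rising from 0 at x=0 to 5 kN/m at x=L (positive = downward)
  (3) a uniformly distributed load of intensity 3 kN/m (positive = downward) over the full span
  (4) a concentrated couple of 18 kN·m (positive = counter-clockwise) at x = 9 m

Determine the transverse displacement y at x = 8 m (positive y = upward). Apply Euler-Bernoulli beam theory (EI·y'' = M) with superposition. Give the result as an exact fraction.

y(8) = -131/4500 m

Load 1 — applied couple M₀=-20 kN·m at a=6 m (b=L-a=6):
  y_1 = (R_Ax³/6 - M_Ax²/2 - M₀(x-a)²/2)/EI  [x>a] with R_A=-5/2, M_A=-5 = ((-5/2)·8³/6 - (-5)·8²/2 - (-20)·(8-6)²/2)/10000 = -1/750 m
Load 2 — triangular load w₀=5 kN/m (0→w₀ over full span):
  y_2 = -w₀x²(L-x)²(x+2L)/(120LEI) = -5·8²·(12-8)²·(8+2·12)/(120·12·10000) = -64/5625 m
Load 3 — uniform load w=3 kN/m over full span:
  y_3 = -wx²(L-x)²/(24EI) = -3·8²·(12-8)²/(24·10000) = -8/625 m
Load 4 — applied couple M₀=18 kN·m at a=9 m (b=L-a=3):
  y_4 = (R_Ax³/6 - M_Ax²/2)/EI  [x≤a] with R_A=27/16, M_A=45/8 = ((27/16)·8³/6 - (45/8)·8²/2)/10000 = -9/2500 m
Superposition: y = Σ y_i = -131/4500 m ≈ -0.029111 m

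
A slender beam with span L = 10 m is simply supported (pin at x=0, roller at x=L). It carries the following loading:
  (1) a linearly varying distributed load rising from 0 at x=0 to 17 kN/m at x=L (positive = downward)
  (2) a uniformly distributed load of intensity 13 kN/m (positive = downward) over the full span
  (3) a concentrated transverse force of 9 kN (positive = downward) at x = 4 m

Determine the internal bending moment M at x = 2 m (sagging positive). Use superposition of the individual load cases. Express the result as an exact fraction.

Load 1 — triangular load w₀=17 kN/m (0→w₀ over full span):
  M_1 = w₀Lx/6 - w₀x³/(6L) = 17·10·2/6 - 17·2³/(6·10) = 272/5 kN·m
Load 2 — uniform load w=13 kN/m over full span:
  M_2 = wx(L-x)/2 = 13·2·(10-2)/2 = 104 kN·m
Load 3 — point force P=9 kN at a=4 m (b=L-a=6):
  M_3 = Pbx/L  [x≤a] = 9·6·2/10 = 54/5 kN·m
Superposition: M = Σ M_i = 846/5 kN·m ≈ 169.200000 kN·m

M(2) = 846/5 kN·m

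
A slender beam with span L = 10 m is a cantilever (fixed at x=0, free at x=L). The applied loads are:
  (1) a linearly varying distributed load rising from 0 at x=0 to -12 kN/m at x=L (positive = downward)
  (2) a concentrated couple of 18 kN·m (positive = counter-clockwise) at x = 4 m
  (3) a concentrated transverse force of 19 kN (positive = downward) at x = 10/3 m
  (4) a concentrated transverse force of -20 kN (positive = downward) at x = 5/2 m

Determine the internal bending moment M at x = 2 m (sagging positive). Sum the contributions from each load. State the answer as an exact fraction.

M(2) = 4264/15 kN·m

Load 1 — triangular load w₀=-12 kN/m (0→w₀ over full span):
  M_1 = w₀Lx/2 - w₀L²/3 - w₀x³/(6L) = (-12)·10·2/2 - (-12)·10²/3 - (-12)·2³/(6·10) = 1408/5 kN·m
Load 2 — applied couple M₀=18 kN·m at a=4 m (b=L-a=6):
  M_2 = M₀  [x≤a] = 18 = 18 kN·m
Load 3 — point force P=19 kN at a=10/3 m (b=L-a=20/3):
  M_3 = -P(a-x)  [x≤a] = -19·((10/3)-2) = -76/3 kN·m
Load 4 — point force P=-20 kN at a=5/2 m (b=L-a=15/2):
  M_4 = -P(a-x)  [x≤a] = -(-20)·((5/2)-2) = 10 kN·m
Superposition: M = Σ M_i = 4264/15 kN·m ≈ 284.266667 kN·m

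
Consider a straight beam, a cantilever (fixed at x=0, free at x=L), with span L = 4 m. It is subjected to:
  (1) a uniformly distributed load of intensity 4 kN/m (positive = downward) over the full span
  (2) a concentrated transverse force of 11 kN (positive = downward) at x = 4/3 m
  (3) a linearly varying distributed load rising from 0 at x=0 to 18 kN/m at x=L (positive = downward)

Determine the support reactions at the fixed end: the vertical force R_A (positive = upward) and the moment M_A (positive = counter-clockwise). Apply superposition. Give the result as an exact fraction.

R_A = 63 kN, M_A = 428/3 kN·m

Load 1 — uniform load w=4 kN/m over full span:
  R_A = wL = 4·4 = 16 kN
  M_A = wL²/2 = 4·4²/2 = 32 kN·m
Load 2 — point force P=11 kN at a=4/3 m (b=L-a=8/3):
  R_A = P = 11 kN
  M_A = Pa = 11·(4/3) = 44/3 kN·m
Load 3 — triangular load w₀=18 kN/m (0→w₀ over full span):
  R_A = w₀L/2 = 18·4/2 = 36 kN
  M_A = w₀L²/3 = 18·4²/3 = 96 kN·m
Superposition: R_A = 63 kN, M_A = 428/3 kN·m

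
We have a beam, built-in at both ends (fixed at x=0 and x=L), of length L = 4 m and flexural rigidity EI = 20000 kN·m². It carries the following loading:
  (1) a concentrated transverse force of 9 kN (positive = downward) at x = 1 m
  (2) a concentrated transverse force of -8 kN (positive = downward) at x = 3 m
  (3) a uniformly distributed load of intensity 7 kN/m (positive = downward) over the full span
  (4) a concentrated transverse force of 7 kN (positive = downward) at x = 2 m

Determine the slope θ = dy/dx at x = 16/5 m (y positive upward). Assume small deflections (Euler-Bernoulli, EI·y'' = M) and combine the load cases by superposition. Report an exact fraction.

Load 1 — point force P=9 kN at a=1 m (b=L-a=3):
  θ_1 = Pa²(L-x)(2bL-(3b+a)(L-x))/(2L³EI)  [x>a] = 9·1²·(4-(16/5))·(2·3·4-(3·3+1)·(4-(16/5)))/(2·4³·20000) = 9/200000 rad
Load 2 — point force P=-8 kN at a=3 m (b=L-a=1):
  θ_2 = Pa²(L-x)(2bL-(3b+a)(L-x))/(2L³EI)  [x>a] = (-8)·3²·(4-(16/5))·(2·1·4-(3·1+3)·(4-(16/5)))/(2·4³·20000) = -9/125000 rad
Load 3 — uniform load w=7 kN/m over full span:
  θ_3 = -wx(L-x)(L-2x)/(12EI) = -7·(16/5)·(4-(16/5))·(4-2·(16/5))/(12·20000) = 14/78125 rad
Load 4 — point force P=7 kN at a=2 m (b=L-a=2):
  θ_4 = Pa²(L-x)(2bL-(3b+a)(L-x))/(2L³EI)  [x>a] = 7·2²·(4-(16/5))·(2·2·4-(3·2+2)·(4-(16/5)))/(2·4³·20000) = 21/250000 rad
Superposition: θ = Σ θ_i = 1181/5000000 rad ≈ 0.000236 rad

θ(16/5) = 1181/5000000 rad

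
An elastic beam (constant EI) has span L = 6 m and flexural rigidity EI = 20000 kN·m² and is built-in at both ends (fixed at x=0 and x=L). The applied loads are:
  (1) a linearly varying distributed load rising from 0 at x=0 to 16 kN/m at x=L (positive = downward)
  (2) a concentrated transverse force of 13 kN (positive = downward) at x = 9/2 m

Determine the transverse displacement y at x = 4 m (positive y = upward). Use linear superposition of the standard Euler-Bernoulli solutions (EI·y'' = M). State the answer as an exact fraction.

y(4) = -5461/3600000 m

Load 1 — triangular load w₀=16 kN/m (0→w₀ over full span):
  y_1 = -w₀x²(L-x)²(x+2L)/(120LEI) = -16·4²·(6-4)²·(4+2·6)/(120·6·20000) = -32/28125 m
Load 2 — point force P=13 kN at a=9/2 m (b=L-a=3/2):
  y_2 = -Pb²x²(3aL-(3a+b)x)/(6L³EI)  [x≤a] = -13·(3/2)²·4²·(3·(9/2)·6-(3·(9/2)+(3/2))·4)/(6·6³·20000) = -91/240000 m
Superposition: y = Σ y_i = -5461/3600000 m ≈ -0.001517 m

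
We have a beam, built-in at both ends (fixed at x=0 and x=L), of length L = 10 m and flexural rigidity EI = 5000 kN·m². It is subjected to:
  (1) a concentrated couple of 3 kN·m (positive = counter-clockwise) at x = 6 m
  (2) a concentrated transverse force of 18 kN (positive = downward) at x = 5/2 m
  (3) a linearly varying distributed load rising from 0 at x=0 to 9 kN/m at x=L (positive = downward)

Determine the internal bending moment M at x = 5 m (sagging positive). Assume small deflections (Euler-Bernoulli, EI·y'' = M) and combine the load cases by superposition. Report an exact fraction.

M(5) = 1023/40 kN·m

Load 1 — applied couple M₀=3 kN·m at a=6 m (b=L-a=4):
  M_1 = R_Ax - M_A  [x≤a] with R_A=54/125, M_A=24/25 = (54/125)·5 - (24/25) = 6/5 kN·m
Load 2 — point force P=18 kN at a=5/2 m (b=L-a=15/2):
  M_2 = Pa²(a+3b)(L-x)/L³ - Pa²b/L²  [x>a] = 18·(5/2)²·((5/2)+3·(15/2))·(10-5)/10³ - 18·(5/2)²·(15/2)/10² = 45/8 kN·m
Load 3 — triangular load w₀=9 kN/m (0→w₀ over full span):
  M_3 = 3w₀Lx/20 - w₀L²/30 - w₀x³/(6L) = 3·9·10·5/20 - 9·10²/30 - 9·5³/(6·10) = 75/4 kN·m
Superposition: M = Σ M_i = 1023/40 kN·m ≈ 25.575000 kN·m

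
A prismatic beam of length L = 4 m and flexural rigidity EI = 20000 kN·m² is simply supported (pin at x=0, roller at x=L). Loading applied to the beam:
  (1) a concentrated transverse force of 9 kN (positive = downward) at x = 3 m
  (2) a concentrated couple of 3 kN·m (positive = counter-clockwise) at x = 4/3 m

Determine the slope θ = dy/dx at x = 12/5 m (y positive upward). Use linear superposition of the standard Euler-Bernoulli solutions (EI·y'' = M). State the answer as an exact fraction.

θ(12/5) = 289/12000000 rad

Load 1 — point force P=9 kN at a=3 m (b=L-a=1):
  θ_1 = -Pb(L²-b²-3x²)/(6LEI)  [x≤a] = -9·1·(4²-1²-3·(12/5)²)/(6·4·20000) = 171/4000000 rad
Load 2 — applied couple M₀=3 kN·m at a=4/3 m (b=L-a=8/3):
  θ_2 = (M₀x²/(2L)-M₀(x-a)+C₁)/EI  [x>a] with C₁=M₀(3b²-L²)/(6L)=2/3 = (3·(12/5)²/(2·4)-3·((12/5)-(4/3))+(2/3))/20000 = -7/375000 rad
Superposition: θ = Σ θ_i = 289/12000000 rad ≈ 0.000024 rad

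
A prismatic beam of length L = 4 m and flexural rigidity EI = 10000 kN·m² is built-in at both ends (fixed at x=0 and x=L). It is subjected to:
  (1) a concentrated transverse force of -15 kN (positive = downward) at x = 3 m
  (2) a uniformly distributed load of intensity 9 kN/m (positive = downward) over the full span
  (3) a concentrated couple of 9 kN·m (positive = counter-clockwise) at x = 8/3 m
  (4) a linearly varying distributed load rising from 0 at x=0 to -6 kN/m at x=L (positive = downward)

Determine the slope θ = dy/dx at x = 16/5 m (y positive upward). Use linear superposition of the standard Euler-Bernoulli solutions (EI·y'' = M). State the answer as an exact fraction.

θ(16/5) = 1537/12500000 rad

Load 1 — point force P=-15 kN at a=3 m (b=L-a=1):
  θ_1 = Pa²(L-x)(2bL-(3b+a)(L-x))/(2L³EI)  [x>a] = (-15)·3²·(4-(16/5))·(2·1·4-(3·1+3)·(4-(16/5)))/(2·4³·10000) = -27/100000 rad
Load 2 — uniform load w=9 kN/m over full span:
  θ_2 = -wx(L-x)(L-2x)/(12EI) = -9·(16/5)·(4-(16/5))·(4-2·(16/5))/(12·10000) = 36/78125 rad
Load 3 — applied couple M₀=9 kN·m at a=8/3 m (b=L-a=4/3):
  θ_3 = (R_Ax²/2 - M_Ax - M₀(x-a))/EI  [x>a] with R_A=3, M_A=3 = (3·(16/5)²/2 - 3·(16/5) - 9·((16/5)-(8/3)))/10000 = 3/31250 rad
Load 4 — triangular load w₀=-6 kN/m (0→w₀ over full span):
  θ_4 = -w₀(2x(L-x)(L-2x)(x+2L)+x²(L-x)²)/(120LEI) = -(-6)·(2·(16/5)·(4-(16/5))·(4-2·(16/5))·((16/5)+2·4)+(16/5)²·(4-(16/5))²)/(120·4·10000) = -64/390625 rad
Superposition: θ = Σ θ_i = 1537/12500000 rad ≈ 0.000123 rad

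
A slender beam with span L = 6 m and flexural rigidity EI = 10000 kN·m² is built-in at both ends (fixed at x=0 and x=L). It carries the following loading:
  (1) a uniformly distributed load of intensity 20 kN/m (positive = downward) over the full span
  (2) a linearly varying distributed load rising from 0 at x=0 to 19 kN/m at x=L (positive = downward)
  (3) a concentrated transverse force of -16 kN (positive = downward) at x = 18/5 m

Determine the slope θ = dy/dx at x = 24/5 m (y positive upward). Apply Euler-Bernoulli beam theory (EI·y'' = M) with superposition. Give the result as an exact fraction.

Load 1 — uniform load w=20 kN/m over full span:
  θ_1 = -wx(L-x)(L-2x)/(12EI) = -20·(24/5)·(6-(24/5))·(6-2·(24/5))/(12·10000) = 54/15625 rad
Load 2 — triangular load w₀=19 kN/m (0→w₀ over full span):
  θ_2 = -w₀(2x(L-x)(L-2x)(x+2L)+x²(L-x)²)/(120LEI) = -19·(2·(24/5)·(6-(24/5))·(6-2·(24/5))·((24/5)+2·6)+(24/5)²·(6-(24/5))²)/(120·6·10000) = 684/390625 rad
Load 3 — point force P=-16 kN at a=18/5 m (b=L-a=12/5):
  θ_3 = Pa²(L-x)(2bL-(3b+a)(L-x))/(2L³EI)  [x>a] = (-16)·(18/5)²·(6-(24/5))·(2·(12/5)·6-(3·(12/5)+(18/5))·(6-(24/5)))/(2·6³·10000) = -1782/1953125 rad
Superposition: θ = Σ θ_i = 8388/1953125 rad ≈ 0.004295 rad

θ(24/5) = 8388/1953125 rad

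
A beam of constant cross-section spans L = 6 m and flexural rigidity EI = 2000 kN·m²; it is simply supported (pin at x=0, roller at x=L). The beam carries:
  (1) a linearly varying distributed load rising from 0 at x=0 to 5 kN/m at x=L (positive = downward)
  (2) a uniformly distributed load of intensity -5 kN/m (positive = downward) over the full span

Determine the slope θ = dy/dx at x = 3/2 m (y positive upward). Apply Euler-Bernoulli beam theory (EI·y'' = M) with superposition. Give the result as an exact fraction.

θ(3/2) = 3939/512000 rad

Load 1 — triangular load w₀=5 kN/m (0→w₀ over full span):
  θ_1 = -w₀(7L⁴-30L²x²+15x⁴)/(360LEI) = -5·(7·6⁴-30·6²·(3/2)²+15·(3/2)⁴)/(360·6·2000) = -3981/512000 rad
Load 2 — uniform load w=-5 kN/m over full span:
  θ_2 = -w(L³-6Lx²+4x³)/(24EI) = -(-5)·(6³-6·6·(3/2)²+4·(3/2)³)/(24·2000) = 99/6400 rad
Superposition: θ = Σ θ_i = 3939/512000 rad ≈ 0.007693 rad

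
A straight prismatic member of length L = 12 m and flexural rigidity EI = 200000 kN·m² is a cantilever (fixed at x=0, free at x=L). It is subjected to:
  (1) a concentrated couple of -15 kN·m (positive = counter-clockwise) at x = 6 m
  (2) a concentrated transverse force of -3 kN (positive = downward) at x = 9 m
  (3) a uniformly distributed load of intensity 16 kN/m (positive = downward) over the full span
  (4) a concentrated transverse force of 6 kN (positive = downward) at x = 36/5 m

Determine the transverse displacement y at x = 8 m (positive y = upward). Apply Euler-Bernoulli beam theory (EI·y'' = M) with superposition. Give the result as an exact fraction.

y(8) = -4485671/37500000 m

Load 1 — applied couple M₀=-15 kN·m at a=6 m (b=L-a=6):
  y_1 = M₀a(2x-a)/(2EI)  [x>a] = (-15)·6·(2·8-6)/(2·200000) = -9/4000 m
Load 2 — point force P=-3 kN at a=9 m (b=L-a=3):
  y_2 = -Px²(3a-x)/(6EI)  [x≤a] = -(-3)·8²·(3·9-8)/(6·200000) = 19/6250 m
Load 3 — uniform load w=16 kN/m over full span:
  y_3 = -wx²(x²-4Lx+6L²)/(24EI) = -16·8²·(8²-4·12·8+6·12²)/(24·200000) = -1088/9375 m
Load 4 — point force P=6 kN at a=36/5 m (b=L-a=24/5):
  y_4 = -Pa²(3x-a)/(6EI)  [x>a] = -6·(36/5)²·(3·8-(36/5))/(6·200000) = -1701/390625 m
Superposition: y = Σ y_i = -4485671/37500000 m ≈ -0.119618 m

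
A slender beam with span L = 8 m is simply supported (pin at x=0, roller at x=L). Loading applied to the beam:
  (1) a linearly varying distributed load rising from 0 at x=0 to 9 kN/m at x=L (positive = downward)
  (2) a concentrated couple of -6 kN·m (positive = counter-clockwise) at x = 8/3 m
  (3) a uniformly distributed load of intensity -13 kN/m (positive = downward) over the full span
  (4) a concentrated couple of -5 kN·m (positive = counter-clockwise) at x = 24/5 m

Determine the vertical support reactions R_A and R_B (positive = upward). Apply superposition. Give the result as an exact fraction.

R_A = -331/8 kN, R_B = -213/8 kN

Load 1 — triangular load w₀=9 kN/m (0→w₀ over full span):
  R_A = w₀L/6 = 9·8/6 = 12 kN
  R_B = w₀L/3 = 9·8/3 = 24 kN
Load 2 — applied couple M₀=-6 kN·m at a=8/3 m (b=L-a=16/3):
  R_A = M₀/L = (-6)/8 = -3/4 kN
  R_B = -M₀/L = -(-6)/8 = 3/4 kN
Load 3 — uniform load w=-13 kN/m over full span:
  R_A = wL/2 = (-13)·8/2 = -52 kN
  R_B = wL/2 = (-13)·8/2 = -52 kN
Load 4 — applied couple M₀=-5 kN·m at a=24/5 m (b=L-a=16/5):
  R_A = M₀/L = (-5)/8 = -5/8 kN
  R_B = -M₀/L = -(-5)/8 = 5/8 kN
Superposition: R_A = -331/8 kN, R_B = -213/8 kN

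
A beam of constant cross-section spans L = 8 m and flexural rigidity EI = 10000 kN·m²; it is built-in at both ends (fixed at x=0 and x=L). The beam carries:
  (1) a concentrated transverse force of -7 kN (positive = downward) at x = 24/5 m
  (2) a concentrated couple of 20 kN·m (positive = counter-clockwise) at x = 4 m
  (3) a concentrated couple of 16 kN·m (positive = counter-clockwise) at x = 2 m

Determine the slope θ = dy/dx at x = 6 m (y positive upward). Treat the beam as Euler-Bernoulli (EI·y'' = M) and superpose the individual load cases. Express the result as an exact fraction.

θ(6) = -941/625000 rad

Load 1 — point force P=-7 kN at a=24/5 m (b=L-a=16/5):
  θ_1 = Pa²(L-x)(2bL-(3b+a)(L-x))/(2L³EI)  [x>a] = (-7)·(24/5)²·(8-6)·(2·(16/5)·8-(3·(16/5)+(24/5))·(8-6))/(2·8³·10000) = -441/625000 rad
Load 2 — applied couple M₀=20 kN·m at a=4 m (b=L-a=4):
  θ_2 = (R_Ax²/2 - M_Ax - M₀(x-a))/EI  [x>a] with R_A=15/4, M_A=5 = ((15/4)·6²/2 - 5·6 - 20·(6-4))/10000 = -1/4000 rad
Load 3 — applied couple M₀=16 kN·m at a=2 m (b=L-a=6):
  θ_3 = (R_Ax²/2 - M_Ax - M₀(x-a))/EI  [x>a] with R_A=9/4, M_A=-3 = ((9/4)·6²/2 - (-3)·6 - 16·(6-2))/10000 = -11/20000 rad
Superposition: θ = Σ θ_i = -941/625000 rad ≈ -0.001506 rad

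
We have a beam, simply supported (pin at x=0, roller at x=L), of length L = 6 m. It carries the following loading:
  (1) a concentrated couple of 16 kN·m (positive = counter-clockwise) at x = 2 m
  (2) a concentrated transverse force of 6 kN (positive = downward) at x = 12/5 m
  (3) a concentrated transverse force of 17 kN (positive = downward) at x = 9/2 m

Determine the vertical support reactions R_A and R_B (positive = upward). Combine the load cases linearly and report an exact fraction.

Load 1 — applied couple M₀=16 kN·m at a=2 m (b=L-a=4):
  R_A = M₀/L = 16/6 = 8/3 kN
  R_B = -M₀/L = -16/6 = -8/3 kN
Load 2 — point force P=6 kN at a=12/5 m (b=L-a=18/5):
  R_A = Pb/L = 6·(18/5)/6 = 18/5 kN
  R_B = Pa/L = 6·(12/5)/6 = 12/5 kN
Load 3 — point force P=17 kN at a=9/2 m (b=L-a=3/2):
  R_A = Pb/L = 17·(3/2)/6 = 17/4 kN
  R_B = Pa/L = 17·(9/2)/6 = 51/4 kN
Superposition: R_A = 631/60 kN, R_B = 749/60 kN

R_A = 631/60 kN, R_B = 749/60 kN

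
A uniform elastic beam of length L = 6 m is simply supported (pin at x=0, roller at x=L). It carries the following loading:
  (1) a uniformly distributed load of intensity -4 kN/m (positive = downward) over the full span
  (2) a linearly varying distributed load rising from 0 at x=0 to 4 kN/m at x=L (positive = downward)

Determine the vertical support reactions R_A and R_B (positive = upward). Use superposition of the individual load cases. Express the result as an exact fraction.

Load 1 — uniform load w=-4 kN/m over full span:
  R_A = wL/2 = (-4)·6/2 = -12 kN
  R_B = wL/2 = (-4)·6/2 = -12 kN
Load 2 — triangular load w₀=4 kN/m (0→w₀ over full span):
  R_A = w₀L/6 = 4·6/6 = 4 kN
  R_B = w₀L/3 = 4·6/3 = 8 kN
Superposition: R_A = -8 kN, R_B = -4 kN

R_A = -8 kN, R_B = -4 kN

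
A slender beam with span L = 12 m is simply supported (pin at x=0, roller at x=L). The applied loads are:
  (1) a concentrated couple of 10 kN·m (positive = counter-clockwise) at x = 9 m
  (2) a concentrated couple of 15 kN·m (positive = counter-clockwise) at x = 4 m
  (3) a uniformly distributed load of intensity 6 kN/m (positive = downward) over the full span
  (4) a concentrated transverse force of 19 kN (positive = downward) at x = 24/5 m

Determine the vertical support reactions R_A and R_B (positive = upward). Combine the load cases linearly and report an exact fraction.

Load 1 — applied couple M₀=10 kN·m at a=9 m (b=L-a=3):
  R_A = M₀/L = 10/12 = 5/6 kN
  R_B = -M₀/L = -10/12 = -5/6 kN
Load 2 — applied couple M₀=15 kN·m at a=4 m (b=L-a=8):
  R_A = M₀/L = 15/12 = 5/4 kN
  R_B = -M₀/L = -15/12 = -5/4 kN
Load 3 — uniform load w=6 kN/m over full span:
  R_A = wL/2 = 6·12/2 = 36 kN
  R_B = wL/2 = 6·12/2 = 36 kN
Load 4 — point force P=19 kN at a=24/5 m (b=L-a=36/5):
  R_A = Pb/L = 19·(36/5)/12 = 57/5 kN
  R_B = Pa/L = 19·(24/5)/12 = 38/5 kN
Superposition: R_A = 2969/60 kN, R_B = 2491/60 kN

R_A = 2969/60 kN, R_B = 2491/60 kN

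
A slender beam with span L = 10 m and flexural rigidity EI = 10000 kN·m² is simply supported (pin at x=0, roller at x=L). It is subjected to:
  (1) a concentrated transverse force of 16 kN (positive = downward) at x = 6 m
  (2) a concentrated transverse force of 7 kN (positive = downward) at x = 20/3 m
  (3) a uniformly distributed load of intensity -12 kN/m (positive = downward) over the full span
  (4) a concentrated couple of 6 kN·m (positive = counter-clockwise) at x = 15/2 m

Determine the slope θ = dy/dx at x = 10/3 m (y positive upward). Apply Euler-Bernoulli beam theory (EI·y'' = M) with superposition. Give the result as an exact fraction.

Load 1 — point force P=16 kN at a=6 m (b=L-a=4):
  θ_1 = -Pb(L²-b²-3x²)/(6LEI)  [x≤a] = -16·4·(10²-4²-3·(10/3)²)/(6·10·10000) = -152/28125 rad
Load 2 — point force P=7 kN at a=20/3 m (b=L-a=10/3):
  θ_2 = -Pb(L²-b²-3x²)/(6LEI)  [x≤a] = -7·(10/3)·(10²-(10/3)²-3·(10/3)²)/(6·10·10000) = -7/3240 rad
Load 3 — uniform load w=-12 kN/m over full span:
  θ_3 = -w(L³-6Lx²+4x³)/(24EI) = -(-12)·(10³-6·10·(10/3)²+4·(10/3)³)/(24·10000) = 13/540 rad
Load 4 — applied couple M₀=6 kN·m at a=15/2 m (b=L-a=5/2):
  θ_4 = (M₀x²/(2L)+C₁)/EI  [x≤a] with C₁=M₀(3b²-L²)/(6L)=-65/8 = (6·(10/3)²/(2·10)+(-65/8))/10000 = -23/48000 rad
Superposition: θ = Σ θ_i = 519371/32400000 rad ≈ 0.016030 rad

θ(10/3) = 519371/32400000 rad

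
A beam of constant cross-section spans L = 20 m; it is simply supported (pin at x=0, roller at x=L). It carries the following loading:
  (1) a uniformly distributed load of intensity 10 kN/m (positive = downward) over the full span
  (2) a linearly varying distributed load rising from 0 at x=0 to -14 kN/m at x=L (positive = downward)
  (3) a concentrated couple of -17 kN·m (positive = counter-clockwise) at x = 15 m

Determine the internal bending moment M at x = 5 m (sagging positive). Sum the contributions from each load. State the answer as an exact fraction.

M(5) = 152 kN·m

Load 1 — uniform load w=10 kN/m over full span:
  M_1 = wx(L-x)/2 = 10·5·(20-5)/2 = 375 kN·m
Load 2 — triangular load w₀=-14 kN/m (0→w₀ over full span):
  M_2 = w₀Lx/6 - w₀x³/(6L) = (-14)·20·5/6 - (-14)·5³/(6·20) = -875/4 kN·m
Load 3 — applied couple M₀=-17 kN·m at a=15 m (b=L-a=5):
  M_3 = M₀x/L  [x≤a] = (-17)·5/20 = -17/4 kN·m
Superposition: M = Σ M_i = 152 kN·m ≈ 152.000000 kN·m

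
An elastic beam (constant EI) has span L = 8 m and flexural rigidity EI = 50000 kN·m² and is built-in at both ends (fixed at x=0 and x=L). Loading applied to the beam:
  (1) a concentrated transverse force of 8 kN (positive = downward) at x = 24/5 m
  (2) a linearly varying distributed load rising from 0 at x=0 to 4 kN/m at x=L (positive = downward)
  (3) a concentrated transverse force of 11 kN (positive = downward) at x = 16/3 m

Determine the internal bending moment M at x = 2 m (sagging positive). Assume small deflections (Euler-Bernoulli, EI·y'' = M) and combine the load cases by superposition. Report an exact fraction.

M(2) = -3128/3375 kN·m

Load 1 — point force P=8 kN at a=24/5 m (b=L-a=16/5):
  M_1 = Pb²(3a+b)x/L³ - Pab²/L²  [x≤a] = 8·(16/5)²·(3·(24/5)+(16/5))·2/8³ - 8·(24/5)·(16/5)²/8² = -64/125 kN·m
Load 2 — triangular load w₀=4 kN/m (0→w₀ over full span):
  M_2 = 3w₀Lx/20 - w₀L²/30 - w₀x³/(6L) = 3·4·8·2/20 - 4·8²/30 - 4·2³/(6·8) = 2/5 kN·m
Load 3 — point force P=11 kN at a=16/3 m (b=L-a=8/3):
  M_3 = Pb²(3a+b)x/L³ - Pab²/L²  [x≤a] = 11·(8/3)²·(3·(16/3)+(8/3))·2/8³ - 11·(16/3)·(8/3)²/8² = -22/27 kN·m
Superposition: M = Σ M_i = -3128/3375 kN·m ≈ -0.926815 kN·m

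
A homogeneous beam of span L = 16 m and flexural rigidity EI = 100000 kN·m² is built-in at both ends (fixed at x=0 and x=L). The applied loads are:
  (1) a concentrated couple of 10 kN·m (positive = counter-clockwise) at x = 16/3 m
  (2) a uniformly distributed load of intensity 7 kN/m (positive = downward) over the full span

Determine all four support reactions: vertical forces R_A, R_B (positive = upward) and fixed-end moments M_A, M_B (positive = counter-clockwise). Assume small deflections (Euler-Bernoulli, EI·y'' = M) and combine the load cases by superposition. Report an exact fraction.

R_A = 341/6 kN, M_A = 448/3 kN·m, R_B = 331/6 kN, M_B = -146 kN·m

Load 1 — applied couple M₀=10 kN·m at a=16/3 m (b=L-a=32/3):
  R_A = 6M₀ab/L³ = 6·10·(16/3)·(32/3)/16³ = 5/6 kN
  M_A = M₀b(2a-b)/L² = 10·(32/3)·(2·(16/3)-(32/3))/16² = 0 kN·m
  R_B = -6M₀ab/L³ = -6·10·(16/3)·(32/3)/16³ = -5/6 kN
  M_B = M₀a(2b-a)/L² = 10·(16/3)·(2·(32/3)-(16/3))/16² = 10/3 kN·m
Load 2 — uniform load w=7 kN/m over full span:
  R_A = wL/2 = 7·16/2 = 56 kN
  M_A = wL²/12 = 7·16²/12 = 448/3 kN·m
  R_B = wL/2 = 7·16/2 = 56 kN
  M_B = -wL²/12 = -7·16²/12 = -448/3 kN·m
Superposition: R_A = 341/6 kN, M_A = 448/3 kN·m, R_B = 331/6 kN, M_B = -146 kN·m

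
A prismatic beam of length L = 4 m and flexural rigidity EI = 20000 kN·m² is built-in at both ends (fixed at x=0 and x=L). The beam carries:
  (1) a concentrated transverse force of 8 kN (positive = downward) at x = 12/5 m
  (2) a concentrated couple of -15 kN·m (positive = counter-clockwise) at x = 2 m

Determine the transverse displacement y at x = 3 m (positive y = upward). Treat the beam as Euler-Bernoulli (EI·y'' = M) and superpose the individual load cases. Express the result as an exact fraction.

y(3) = -951/8000000 m

Load 1 — point force P=8 kN at a=12/5 m (b=L-a=8/5):
  y_1 = -Pa²(L-x)²(3bL-(3b+a)(L-x))/(6L³EI)  [x>a] = -8·(12/5)²·(4-3)²·(3·(8/5)·4-(3·(8/5)+(12/5))·(4-3))/(6·4³·20000) = -9/125000 m
Load 2 — applied couple M₀=-15 kN·m at a=2 m (b=L-a=2):
  y_2 = (R_Ax³/6 - M_Ax²/2 - M₀(x-a)²/2)/EI  [x>a] with R_A=-45/8, M_A=-15/4 = ((-45/8)·3³/6 - (-15/4)·3²/2 - (-15)·(3-2)²/2)/20000 = -3/64000 m
Superposition: y = Σ y_i = -951/8000000 m ≈ -0.000119 m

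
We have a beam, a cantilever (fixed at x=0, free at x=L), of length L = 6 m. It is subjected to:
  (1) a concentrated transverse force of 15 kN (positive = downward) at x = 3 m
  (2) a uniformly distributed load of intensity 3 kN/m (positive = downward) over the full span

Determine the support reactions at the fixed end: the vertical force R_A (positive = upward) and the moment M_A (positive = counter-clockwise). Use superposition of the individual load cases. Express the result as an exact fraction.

Load 1 — point force P=15 kN at a=3 m (b=L-a=3):
  R_A = P = 15 kN
  M_A = Pa = 15·3 = 45 kN·m
Load 2 — uniform load w=3 kN/m over full span:
  R_A = wL = 3·6 = 18 kN
  M_A = wL²/2 = 3·6²/2 = 54 kN·m
Superposition: R_A = 33 kN, M_A = 99 kN·m

R_A = 33 kN, M_A = 99 kN·m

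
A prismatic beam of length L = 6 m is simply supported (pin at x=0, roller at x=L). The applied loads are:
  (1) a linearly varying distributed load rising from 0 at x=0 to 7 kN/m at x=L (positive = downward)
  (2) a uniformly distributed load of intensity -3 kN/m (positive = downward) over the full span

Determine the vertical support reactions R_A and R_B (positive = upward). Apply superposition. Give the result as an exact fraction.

Load 1 — triangular load w₀=7 kN/m (0→w₀ over full span):
  R_A = w₀L/6 = 7·6/6 = 7 kN
  R_B = w₀L/3 = 7·6/3 = 14 kN
Load 2 — uniform load w=-3 kN/m over full span:
  R_A = wL/2 = (-3)·6/2 = -9 kN
  R_B = wL/2 = (-3)·6/2 = -9 kN
Superposition: R_A = -2 kN, R_B = 5 kN

R_A = -2 kN, R_B = 5 kN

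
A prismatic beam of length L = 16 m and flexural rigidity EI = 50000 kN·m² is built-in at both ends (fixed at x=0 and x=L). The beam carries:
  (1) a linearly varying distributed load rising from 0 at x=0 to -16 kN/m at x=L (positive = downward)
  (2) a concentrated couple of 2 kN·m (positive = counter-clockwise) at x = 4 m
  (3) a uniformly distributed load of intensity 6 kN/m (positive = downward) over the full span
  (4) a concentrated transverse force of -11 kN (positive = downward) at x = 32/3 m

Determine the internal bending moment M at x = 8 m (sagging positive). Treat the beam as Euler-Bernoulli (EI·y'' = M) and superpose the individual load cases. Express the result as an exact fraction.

M(8) = -569/18 kN·m

Load 1 — triangular load w₀=-16 kN/m (0→w₀ over full span):
  M_1 = 3w₀Lx/20 - w₀L²/30 - w₀x³/(6L) = 3·(-16)·16·8/20 - (-16)·16²/30 - (-16)·8³/(6·16) = -256/3 kN·m
Load 2 — applied couple M₀=2 kN·m at a=4 m (b=L-a=12):
  M_2 = R_Ax - M_A - M₀  [x>a] with R_A=9/64, M_A=-3/8 = (9/64)·8 - (-3/8) - 2 = -1/2 kN·m
Load 3 — uniform load w=6 kN/m over full span:
  M_3 = wLx/2 - wL²/12 - wx²/2 = 6·16·8/2 - 6·16²/12 - 6·8²/2 = 64 kN·m
Load 4 — point force P=-11 kN at a=32/3 m (b=L-a=16/3):
  M_4 = Pb²(3a+b)x/L³ - Pab²/L²  [x≤a] = (-11)·(16/3)²·(3·(32/3)+(16/3))·8/16³ - (-11)·(32/3)·(16/3)²/16² = -88/9 kN·m
Superposition: M = Σ M_i = -569/18 kN·m ≈ -31.611111 kN·m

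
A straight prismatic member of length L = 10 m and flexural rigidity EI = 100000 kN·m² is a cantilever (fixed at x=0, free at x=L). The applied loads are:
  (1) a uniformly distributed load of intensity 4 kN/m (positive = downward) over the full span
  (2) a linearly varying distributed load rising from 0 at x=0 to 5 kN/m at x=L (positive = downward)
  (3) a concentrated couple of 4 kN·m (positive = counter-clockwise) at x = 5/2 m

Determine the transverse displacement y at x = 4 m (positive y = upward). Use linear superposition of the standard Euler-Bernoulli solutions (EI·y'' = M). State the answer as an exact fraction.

y(4) = -67783/3000000 m

Load 1 — uniform load w=4 kN/m over full span:
  y_1 = -wx²(x²-4Lx+6L²)/(24EI) = -4·4²·(4²-4·10·4+6·10²)/(24·100000) = -38/3125 m
Load 2 — triangular load w₀=5 kN/m (0→w₀ over full span):
  y_2 = (w₀Lx³/12-w₀L²x²/6-w₀x⁵/(120L))/EI = (5·10·4³/12-5·10²·4²/6-5·4⁵/(120·10))/100000 = -502/46875 m
Load 3 — applied couple M₀=4 kN·m at a=5/2 m (b=L-a=15/2):
  y_3 = M₀a(2x-a)/(2EI)  [x>a] = 4·(5/2)·(2·4-(5/2))/(2·100000) = 11/40000 m
Superposition: y = Σ y_i = -67783/3000000 m ≈ -0.022594 m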